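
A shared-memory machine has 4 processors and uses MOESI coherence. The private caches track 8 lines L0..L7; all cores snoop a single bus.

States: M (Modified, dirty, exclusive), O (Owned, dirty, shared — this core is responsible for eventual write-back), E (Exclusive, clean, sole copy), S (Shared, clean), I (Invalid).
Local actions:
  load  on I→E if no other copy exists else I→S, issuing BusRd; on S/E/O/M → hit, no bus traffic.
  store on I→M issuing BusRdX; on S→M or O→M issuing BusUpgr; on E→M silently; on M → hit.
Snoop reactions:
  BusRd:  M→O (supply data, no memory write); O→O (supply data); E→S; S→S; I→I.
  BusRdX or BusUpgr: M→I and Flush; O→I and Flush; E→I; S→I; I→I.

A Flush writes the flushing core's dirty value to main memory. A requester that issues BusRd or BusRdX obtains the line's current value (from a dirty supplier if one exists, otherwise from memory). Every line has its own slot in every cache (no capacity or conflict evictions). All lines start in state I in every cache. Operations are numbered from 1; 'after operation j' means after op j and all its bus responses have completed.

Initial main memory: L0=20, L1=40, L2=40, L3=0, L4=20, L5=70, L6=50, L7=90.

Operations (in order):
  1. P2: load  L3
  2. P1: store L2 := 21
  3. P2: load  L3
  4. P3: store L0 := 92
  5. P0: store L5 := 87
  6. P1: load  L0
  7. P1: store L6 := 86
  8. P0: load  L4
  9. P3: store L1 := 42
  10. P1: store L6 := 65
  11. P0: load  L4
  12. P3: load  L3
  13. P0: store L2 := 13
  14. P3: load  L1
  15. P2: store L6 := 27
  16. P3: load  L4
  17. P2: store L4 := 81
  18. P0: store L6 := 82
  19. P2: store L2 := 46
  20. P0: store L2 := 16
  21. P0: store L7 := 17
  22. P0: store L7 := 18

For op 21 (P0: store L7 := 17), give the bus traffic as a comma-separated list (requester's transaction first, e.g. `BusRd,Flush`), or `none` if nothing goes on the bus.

1. P2: load  L3  bus=[BusRd]  L3: P0=I P1=I P2=E P3=I  mem[L3]=0
2. P1: store L2 := 21  bus=[BusRdX]  L2: P0=I P1=M P2=I P3=I  mem[L2]=40
3. P2: load  L3  bus=[-]  L3: P0=I P1=I P2=E P3=I  mem[L3]=0
4. P3: store L0 := 92  bus=[BusRdX]  L0: P0=I P1=I P2=I P3=M  mem[L0]=20
5. P0: store L5 := 87  bus=[BusRdX]  L5: P0=M P1=I P2=I P3=I  mem[L5]=70
6. P1: load  L0  bus=[BusRd]  L0: P0=I P1=S P2=I P3=O  mem[L0]=20
7. P1: store L6 := 86  bus=[BusRdX]  L6: P0=I P1=M P2=I P3=I  mem[L6]=50
8. P0: load  L4  bus=[BusRd]  L4: P0=E P1=I P2=I P3=I  mem[L4]=20
9. P3: store L1 := 42  bus=[BusRdX]  L1: P0=I P1=I P2=I P3=M  mem[L1]=40
10. P1: store L6 := 65  bus=[-]  L6: P0=I P1=M P2=I P3=I  mem[L6]=50
11. P0: load  L4  bus=[-]  L4: P0=E P1=I P2=I P3=I  mem[L4]=20
12. P3: load  L3  bus=[BusRd]  L3: P0=I P1=I P2=S P3=S  mem[L3]=0
13. P0: store L2 := 13  bus=[BusRdX,Flush]  L2: P0=M P1=I P2=I P3=I  mem[L2]=21
14. P3: load  L1  bus=[-]  L1: P0=I P1=I P2=I P3=M  mem[L1]=40
15. P2: store L6 := 27  bus=[BusRdX,Flush]  L6: P0=I P1=I P2=M P3=I  mem[L6]=65
16. P3: load  L4  bus=[BusRd]  L4: P0=S P1=I P2=I P3=S  mem[L4]=20
17. P2: store L4 := 81  bus=[BusRdX]  L4: P0=I P1=I P2=M P3=I  mem[L4]=20
18. P0: store L6 := 82  bus=[BusRdX,Flush]  L6: P0=M P1=I P2=I P3=I  mem[L6]=27
19. P2: store L2 := 46  bus=[BusRdX,Flush]  L2: P0=I P1=I P2=M P3=I  mem[L2]=13
20. P0: store L2 := 16  bus=[BusRdX,Flush]  L2: P0=M P1=I P2=I P3=I  mem[L2]=46
21. P0: store L7 := 17  bus=[BusRdX]  L7: P0=M P1=I P2=I P3=I  mem[L7]=90
22. P0: store L7 := 18  bus=[-]  L7: P0=M P1=I P2=I P3=I  mem[L7]=90

bus = BusRdX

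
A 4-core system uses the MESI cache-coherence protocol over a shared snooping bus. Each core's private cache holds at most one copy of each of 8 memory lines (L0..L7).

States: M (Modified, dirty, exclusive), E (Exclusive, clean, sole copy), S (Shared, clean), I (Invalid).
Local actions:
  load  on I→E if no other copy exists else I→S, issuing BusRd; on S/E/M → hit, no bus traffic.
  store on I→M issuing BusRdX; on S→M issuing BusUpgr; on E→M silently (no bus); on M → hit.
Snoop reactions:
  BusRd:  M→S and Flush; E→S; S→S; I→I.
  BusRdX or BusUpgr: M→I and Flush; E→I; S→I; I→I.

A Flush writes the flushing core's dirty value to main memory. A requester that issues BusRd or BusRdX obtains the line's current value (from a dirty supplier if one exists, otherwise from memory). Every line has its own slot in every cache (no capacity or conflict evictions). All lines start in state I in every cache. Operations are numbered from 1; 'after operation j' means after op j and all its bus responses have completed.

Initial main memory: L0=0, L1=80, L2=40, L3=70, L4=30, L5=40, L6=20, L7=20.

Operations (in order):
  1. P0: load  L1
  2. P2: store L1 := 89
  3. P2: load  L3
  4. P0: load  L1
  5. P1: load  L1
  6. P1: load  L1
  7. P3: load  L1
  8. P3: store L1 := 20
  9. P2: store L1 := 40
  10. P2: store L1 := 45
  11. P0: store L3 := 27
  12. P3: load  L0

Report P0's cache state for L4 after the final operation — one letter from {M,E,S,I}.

[1] P0: load  L1 | P0:E(80), P1:I, P2:I, P3:I | bus: BusRd
[2] P2: store L1 := 89 | P0:I, P1:I, P2:M(89), P3:I | bus: BusRdX
[3] P2: load  L3 | P0:I, P1:I, P2:E(70), P3:I | bus: BusRd
[4] P0: load  L1 | P0:S(89), P1:I, P2:S(89), P3:I | bus: BusRd,Flush
[5] P1: load  L1 | P0:S(89), P1:S(89), P2:S(89), P3:I | bus: BusRd
[6] P1: load  L1 | P0:S(89), P1:S(89), P2:S(89), P3:I | bus: none
[7] P3: load  L1 | P0:S(89), P1:S(89), P2:S(89), P3:S(89) | bus: BusRd
[8] P3: store L1 := 20 | P0:I, P1:I, P2:I, P3:M(20) | bus: BusUpgr
[9] P2: store L1 := 40 | P0:I, P1:I, P2:M(40), P3:I | bus: BusRdX,Flush
[10] P2: store L1 := 45 | P0:I, P1:I, P2:M(45), P3:I | bus: none
[11] P0: store L3 := 27 | P0:M(27), P1:I, P2:I, P3:I | bus: BusRdX
[12] P3: load  L0 | P0:I, P1:I, P2:I, P3:E(0) | bus: BusRd

state = I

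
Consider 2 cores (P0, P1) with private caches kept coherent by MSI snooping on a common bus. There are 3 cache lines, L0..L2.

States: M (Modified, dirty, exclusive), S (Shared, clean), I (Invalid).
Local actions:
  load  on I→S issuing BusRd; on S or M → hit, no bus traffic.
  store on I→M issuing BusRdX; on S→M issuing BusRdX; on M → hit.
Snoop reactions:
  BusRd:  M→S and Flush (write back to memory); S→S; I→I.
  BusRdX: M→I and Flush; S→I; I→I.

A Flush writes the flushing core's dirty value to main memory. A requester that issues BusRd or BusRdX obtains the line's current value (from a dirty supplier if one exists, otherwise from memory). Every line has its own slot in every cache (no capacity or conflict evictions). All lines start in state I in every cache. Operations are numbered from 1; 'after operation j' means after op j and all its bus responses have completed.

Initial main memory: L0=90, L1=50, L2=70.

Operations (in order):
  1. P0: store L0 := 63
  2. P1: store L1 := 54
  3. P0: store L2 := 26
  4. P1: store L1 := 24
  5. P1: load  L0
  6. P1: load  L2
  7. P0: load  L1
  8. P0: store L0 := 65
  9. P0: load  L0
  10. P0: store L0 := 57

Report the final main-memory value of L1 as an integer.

step 1: P0: store L0 := 63  ⟶  MI  (L0)  txn=BusRdX  M[L0]=90
step 2: P1: store L1 := 54  ⟶  IM  (L1)  txn=BusRdX  M[L1]=50
step 3: P0: store L2 := 26  ⟶  MI  (L2)  txn=BusRdX  M[L2]=70
step 4: P1: store L1 := 24  ⟶  IM  (L1)  txn=∅  M[L1]=50
step 5: P1: load  L0  ⟶  SS  (L0)  txn=BusRd+Flush  M[L0]=63
step 6: P1: load  L2  ⟶  SS  (L2)  txn=BusRd+Flush  M[L2]=26
step 7: P0: load  L1  ⟶  SS  (L1)  txn=BusRd+Flush  M[L1]=24
step 8: P0: store L0 := 65  ⟶  MI  (L0)  txn=BusRdX  M[L0]=63
step 9: P0: load  L0  ⟶  MI  (L0)  txn=∅  M[L0]=63
step 10: P0: store L0 := 57  ⟶  MI  (L0)  txn=∅  M[L0]=63

memory[L1] = 24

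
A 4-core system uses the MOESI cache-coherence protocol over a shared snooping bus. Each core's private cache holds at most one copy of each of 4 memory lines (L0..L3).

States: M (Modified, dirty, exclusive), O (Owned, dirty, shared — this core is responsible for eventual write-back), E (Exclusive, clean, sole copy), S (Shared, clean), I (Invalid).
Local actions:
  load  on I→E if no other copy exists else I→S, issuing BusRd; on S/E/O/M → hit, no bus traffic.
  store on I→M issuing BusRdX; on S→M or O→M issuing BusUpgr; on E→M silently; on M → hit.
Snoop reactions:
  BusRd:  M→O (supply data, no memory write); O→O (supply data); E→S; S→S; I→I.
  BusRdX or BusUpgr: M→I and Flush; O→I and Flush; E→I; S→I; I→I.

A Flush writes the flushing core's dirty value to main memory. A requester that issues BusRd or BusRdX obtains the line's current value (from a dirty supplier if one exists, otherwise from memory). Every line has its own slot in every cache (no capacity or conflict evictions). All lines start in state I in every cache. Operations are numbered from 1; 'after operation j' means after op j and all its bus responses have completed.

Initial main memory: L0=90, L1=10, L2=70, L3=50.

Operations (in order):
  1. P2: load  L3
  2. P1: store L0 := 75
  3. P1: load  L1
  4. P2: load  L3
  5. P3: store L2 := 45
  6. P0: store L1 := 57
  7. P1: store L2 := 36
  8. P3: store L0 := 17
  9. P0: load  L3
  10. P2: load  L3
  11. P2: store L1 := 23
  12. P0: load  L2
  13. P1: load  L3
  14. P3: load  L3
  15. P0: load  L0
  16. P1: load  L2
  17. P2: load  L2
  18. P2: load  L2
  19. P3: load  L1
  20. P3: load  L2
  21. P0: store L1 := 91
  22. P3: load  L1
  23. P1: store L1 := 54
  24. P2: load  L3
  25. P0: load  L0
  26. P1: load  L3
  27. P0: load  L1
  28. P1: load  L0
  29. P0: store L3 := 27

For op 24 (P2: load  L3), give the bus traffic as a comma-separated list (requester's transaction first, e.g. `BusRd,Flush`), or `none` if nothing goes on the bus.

step 1: P2: load  L3  ⟶  IIEI  (L3)  txn=BusRd  M[L3]=50
step 2: P1: store L0 := 75  ⟶  IMII  (L0)  txn=BusRdX  M[L0]=90
step 3: P1: load  L1  ⟶  IEII  (L1)  txn=BusRd  M[L1]=10
step 4: P2: load  L3  ⟶  IIEI  (L3)  txn=∅  M[L3]=50
step 5: P3: store L2 := 45  ⟶  IIIM  (L2)  txn=BusRdX  M[L2]=70
step 6: P0: store L1 := 57  ⟶  MIII  (L1)  txn=BusRdX  M[L1]=10
step 7: P1: store L2 := 36  ⟶  IMII  (L2)  txn=BusRdX+Flush  M[L2]=45
step 8: P3: store L0 := 17  ⟶  IIIM  (L0)  txn=BusRdX+Flush  M[L0]=75
step 9: P0: load  L3  ⟶  SISI  (L3)  txn=BusRd  M[L3]=50
step 10: P2: load  L3  ⟶  SISI  (L3)  txn=∅  M[L3]=50
step 11: P2: store L1 := 23  ⟶  IIMI  (L1)  txn=BusRdX+Flush  M[L1]=57
step 12: P0: load  L2  ⟶  SOII  (L2)  txn=BusRd  M[L2]=45
step 13: P1: load  L3  ⟶  SSSI  (L3)  txn=BusRd  M[L3]=50
step 14: P3: load  L3  ⟶  SSSS  (L3)  txn=BusRd  M[L3]=50
step 15: P0: load  L0  ⟶  SIIO  (L0)  txn=BusRd  M[L0]=75
step 16: P1: load  L2  ⟶  SOII  (L2)  txn=∅  M[L2]=45
step 17: P2: load  L2  ⟶  SOSI  (L2)  txn=BusRd  M[L2]=45
step 18: P2: load  L2  ⟶  SOSI  (L2)  txn=∅  M[L2]=45
step 19: P3: load  L1  ⟶  IIOS  (L1)  txn=BusRd  M[L1]=57
step 20: P3: load  L2  ⟶  SOSS  (L2)  txn=BusRd  M[L2]=45
step 21: P0: store L1 := 91  ⟶  MIII  (L1)  txn=BusRdX+Flush  M[L1]=23
step 22: P3: load  L1  ⟶  OIIS  (L1)  txn=BusRd  M[L1]=23
step 23: P1: store L1 := 54  ⟶  IMII  (L1)  txn=BusRdX+Flush  M[L1]=91
step 24: P2: load  L3  ⟶  SSSS  (L3)  txn=∅  M[L3]=50
step 25: P0: load  L0  ⟶  SIIO  (L0)  txn=∅  M[L0]=75
step 26: P1: load  L3  ⟶  SSSS  (L3)  txn=∅  M[L3]=50
step 27: P0: load  L1  ⟶  SOII  (L1)  txn=BusRd  M[L1]=91
step 28: P1: load  L0  ⟶  SSIO  (L0)  txn=BusRd  M[L0]=75
step 29: P0: store L3 := 27  ⟶  MIII  (L3)  txn=BusUpgr  M[L3]=50

bus = none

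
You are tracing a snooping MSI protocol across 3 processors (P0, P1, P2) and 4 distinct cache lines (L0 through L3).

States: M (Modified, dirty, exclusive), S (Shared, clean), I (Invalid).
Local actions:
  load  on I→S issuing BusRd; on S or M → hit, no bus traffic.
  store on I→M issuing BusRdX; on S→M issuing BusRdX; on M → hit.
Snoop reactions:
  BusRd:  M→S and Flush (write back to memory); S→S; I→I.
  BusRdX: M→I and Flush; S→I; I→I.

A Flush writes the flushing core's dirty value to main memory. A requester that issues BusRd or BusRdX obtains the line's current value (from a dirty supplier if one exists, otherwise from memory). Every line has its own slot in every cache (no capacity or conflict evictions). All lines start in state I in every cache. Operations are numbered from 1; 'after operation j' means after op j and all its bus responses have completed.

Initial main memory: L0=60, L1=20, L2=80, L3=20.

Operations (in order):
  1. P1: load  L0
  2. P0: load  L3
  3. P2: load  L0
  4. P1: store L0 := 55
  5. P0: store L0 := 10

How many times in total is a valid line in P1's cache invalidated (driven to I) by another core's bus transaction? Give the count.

  op1 P1: load  L0 → I/S/I on L0; bus BusRd; mem=60
  op2 P0: load  L3 → S/I/I on L3; bus BusRd; mem=20
  op3 P2: load  L0 → I/S/S on L0; bus BusRd; mem=60
  op4 P1: store L0 := 55 → I/M/I on L0; bus BusRdX; mem=60
  op5 P0: store L0 := 10 → M/I/I on L0; bus BusRdX Flush; mem=55

invalidations = 1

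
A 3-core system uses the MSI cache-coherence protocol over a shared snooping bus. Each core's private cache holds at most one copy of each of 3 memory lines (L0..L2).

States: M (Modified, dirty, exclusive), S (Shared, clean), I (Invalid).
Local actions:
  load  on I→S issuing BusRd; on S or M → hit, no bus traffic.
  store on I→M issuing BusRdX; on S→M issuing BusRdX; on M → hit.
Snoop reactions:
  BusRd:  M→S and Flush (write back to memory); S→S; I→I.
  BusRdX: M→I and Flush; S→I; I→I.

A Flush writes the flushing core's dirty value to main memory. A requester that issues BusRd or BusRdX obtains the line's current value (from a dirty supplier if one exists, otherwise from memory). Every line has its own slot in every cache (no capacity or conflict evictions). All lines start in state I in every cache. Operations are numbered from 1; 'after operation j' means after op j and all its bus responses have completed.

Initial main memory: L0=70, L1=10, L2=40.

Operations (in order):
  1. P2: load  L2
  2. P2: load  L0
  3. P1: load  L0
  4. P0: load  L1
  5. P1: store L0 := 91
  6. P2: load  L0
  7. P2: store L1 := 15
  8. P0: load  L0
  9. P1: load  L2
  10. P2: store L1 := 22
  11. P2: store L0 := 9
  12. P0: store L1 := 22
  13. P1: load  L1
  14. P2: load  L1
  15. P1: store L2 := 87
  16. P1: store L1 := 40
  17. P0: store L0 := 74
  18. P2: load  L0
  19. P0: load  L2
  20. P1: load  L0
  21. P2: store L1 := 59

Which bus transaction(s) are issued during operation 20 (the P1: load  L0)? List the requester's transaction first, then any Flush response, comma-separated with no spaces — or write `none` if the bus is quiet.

bus = BusRd

step 1: P2: load  L2  ⟶  IIS  (L2)  txn=BusRd  M[L2]=40
step 2: P2: load  L0  ⟶  IIS  (L0)  txn=BusRd  M[L0]=70
step 3: P1: load  L0  ⟶  ISS  (L0)  txn=BusRd  M[L0]=70
step 4: P0: load  L1  ⟶  SII  (L1)  txn=BusRd  M[L1]=10
step 5: P1: store L0 := 91  ⟶  IMI  (L0)  txn=BusRdX  M[L0]=70
step 6: P2: load  L0  ⟶  ISS  (L0)  txn=BusRd+Flush  M[L0]=91
step 7: P2: store L1 := 15  ⟶  IIM  (L1)  txn=BusRdX  M[L1]=10
step 8: P0: load  L0  ⟶  SSS  (L0)  txn=BusRd  M[L0]=91
step 9: P1: load  L2  ⟶  ISS  (L2)  txn=BusRd  M[L2]=40
step 10: P2: store L1 := 22  ⟶  IIM  (L1)  txn=∅  M[L1]=10
step 11: P2: store L0 := 9  ⟶  IIM  (L0)  txn=BusRdX  M[L0]=91
step 12: P0: store L1 := 22  ⟶  MII  (L1)  txn=BusRdX+Flush  M[L1]=22
step 13: P1: load  L1  ⟶  SSI  (L1)  txn=BusRd+Flush  M[L1]=22
step 14: P2: load  L1  ⟶  SSS  (L1)  txn=BusRd  M[L1]=22
step 15: P1: store L2 := 87  ⟶  IMI  (L2)  txn=BusRdX  M[L2]=40
step 16: P1: store L1 := 40  ⟶  IMI  (L1)  txn=BusRdX  M[L1]=22
step 17: P0: store L0 := 74  ⟶  MII  (L0)  txn=BusRdX+Flush  M[L0]=9
step 18: P2: load  L0  ⟶  SIS  (L0)  txn=BusRd+Flush  M[L0]=74
step 19: P0: load  L2  ⟶  SSI  (L2)  txn=BusRd+Flush  M[L2]=87
step 20: P1: load  L0  ⟶  SSS  (L0)  txn=BusRd  M[L0]=74
step 21: P2: store L1 := 59  ⟶  IIM  (L1)  txn=BusRdX+Flush  M[L1]=40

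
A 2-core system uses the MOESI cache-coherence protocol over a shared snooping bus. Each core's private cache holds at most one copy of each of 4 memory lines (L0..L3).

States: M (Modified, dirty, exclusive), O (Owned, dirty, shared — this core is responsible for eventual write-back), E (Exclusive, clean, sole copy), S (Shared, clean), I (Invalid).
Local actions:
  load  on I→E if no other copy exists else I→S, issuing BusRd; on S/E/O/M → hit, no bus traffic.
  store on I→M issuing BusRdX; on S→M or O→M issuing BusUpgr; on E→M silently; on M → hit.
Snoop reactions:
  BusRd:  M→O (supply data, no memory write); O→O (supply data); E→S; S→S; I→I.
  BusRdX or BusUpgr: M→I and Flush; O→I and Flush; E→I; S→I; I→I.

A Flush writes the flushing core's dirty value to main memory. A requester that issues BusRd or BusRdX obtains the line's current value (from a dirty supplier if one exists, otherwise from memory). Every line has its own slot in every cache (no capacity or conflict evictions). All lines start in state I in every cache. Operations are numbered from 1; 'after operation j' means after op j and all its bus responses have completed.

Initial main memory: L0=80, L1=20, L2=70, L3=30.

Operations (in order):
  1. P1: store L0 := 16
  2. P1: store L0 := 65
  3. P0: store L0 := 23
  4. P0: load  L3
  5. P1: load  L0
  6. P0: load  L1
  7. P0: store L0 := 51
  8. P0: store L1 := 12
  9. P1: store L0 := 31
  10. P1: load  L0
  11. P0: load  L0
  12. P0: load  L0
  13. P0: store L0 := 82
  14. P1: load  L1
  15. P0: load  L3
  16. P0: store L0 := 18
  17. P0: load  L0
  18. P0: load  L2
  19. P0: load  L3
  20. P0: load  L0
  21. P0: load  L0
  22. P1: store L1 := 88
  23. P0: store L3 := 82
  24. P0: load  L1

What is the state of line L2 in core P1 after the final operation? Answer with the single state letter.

state = I

  op1 P1: store L0 := 16 → I/M on L0; bus BusRdX; mem=80
  op2 P1: store L0 := 65 → I/M on L0; bus (none); mem=80
  op3 P0: store L0 := 23 → M/I on L0; bus BusRdX Flush; mem=65
  op4 P0: load  L3 → E/I on L3; bus BusRd; mem=30
  op5 P1: load  L0 → O/S on L0; bus BusRd; mem=65
  op6 P0: load  L1 → E/I on L1; bus BusRd; mem=20
  op7 P0: store L0 := 51 → M/I on L0; bus BusUpgr; mem=65
  op8 P0: store L1 := 12 → M/I on L1; bus (none); mem=20
  op9 P1: store L0 := 31 → I/M on L0; bus BusRdX Flush; mem=51
  op10 P1: load  L0 → I/M on L0; bus (none); mem=51
  op11 P0: load  L0 → S/O on L0; bus BusRd; mem=51
  op12 P0: load  L0 → S/O on L0; bus (none); mem=51
  op13 P0: store L0 := 82 → M/I on L0; bus BusUpgr Flush; mem=31
  op14 P1: load  L1 → O/S on L1; bus BusRd; mem=20
  op15 P0: load  L3 → E/I on L3; bus (none); mem=30
  op16 P0: store L0 := 18 → M/I on L0; bus (none); mem=31
  op17 P0: load  L0 → M/I on L0; bus (none); mem=31
  op18 P0: load  L2 → E/I on L2; bus BusRd; mem=70
  op19 P0: load  L3 → E/I on L3; bus (none); mem=30
  op20 P0: load  L0 → M/I on L0; bus (none); mem=31
  op21 P0: load  L0 → M/I on L0; bus (none); mem=31
  op22 P1: store L1 := 88 → I/M on L1; bus BusUpgr Flush; mem=12
  op23 P0: store L3 := 82 → M/I on L3; bus (none); mem=30
  op24 P0: load  L1 → S/O on L1; bus BusRd; mem=12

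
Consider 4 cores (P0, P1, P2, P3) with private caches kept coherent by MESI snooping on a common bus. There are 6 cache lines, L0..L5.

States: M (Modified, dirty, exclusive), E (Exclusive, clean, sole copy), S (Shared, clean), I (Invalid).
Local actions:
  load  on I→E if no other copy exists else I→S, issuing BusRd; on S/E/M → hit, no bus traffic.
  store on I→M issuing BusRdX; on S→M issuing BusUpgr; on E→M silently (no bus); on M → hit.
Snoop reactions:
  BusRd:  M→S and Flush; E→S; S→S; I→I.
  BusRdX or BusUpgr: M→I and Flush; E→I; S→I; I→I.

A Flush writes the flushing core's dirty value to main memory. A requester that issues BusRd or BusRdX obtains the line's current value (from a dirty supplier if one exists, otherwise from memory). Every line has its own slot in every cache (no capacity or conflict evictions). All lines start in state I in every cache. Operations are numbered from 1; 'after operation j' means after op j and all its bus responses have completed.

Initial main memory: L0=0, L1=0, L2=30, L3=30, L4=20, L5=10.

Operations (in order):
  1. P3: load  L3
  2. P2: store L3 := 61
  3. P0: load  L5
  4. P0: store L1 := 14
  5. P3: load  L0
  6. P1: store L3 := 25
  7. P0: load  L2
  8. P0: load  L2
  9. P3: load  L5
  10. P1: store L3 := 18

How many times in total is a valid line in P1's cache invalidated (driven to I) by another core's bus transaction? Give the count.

invalidations = 0

  op1 P3: load  L3 → I/I/I/E on L3; bus BusRd; mem=30
  op2 P2: store L3 := 61 → I/I/M/I on L3; bus BusRdX; mem=30
  op3 P0: load  L5 → E/I/I/I on L5; bus BusRd; mem=10
  op4 P0: store L1 := 14 → M/I/I/I on L1; bus BusRdX; mem=0
  op5 P3: load  L0 → I/I/I/E on L0; bus BusRd; mem=0
  op6 P1: store L3 := 25 → I/M/I/I on L3; bus BusRdX Flush; mem=61
  op7 P0: load  L2 → E/I/I/I on L2; bus BusRd; mem=30
  op8 P0: load  L2 → E/I/I/I on L2; bus (none); mem=30
  op9 P3: load  L5 → S/I/I/S on L5; bus BusRd; mem=10
  op10 P1: store L3 := 18 → I/M/I/I on L3; bus (none); mem=61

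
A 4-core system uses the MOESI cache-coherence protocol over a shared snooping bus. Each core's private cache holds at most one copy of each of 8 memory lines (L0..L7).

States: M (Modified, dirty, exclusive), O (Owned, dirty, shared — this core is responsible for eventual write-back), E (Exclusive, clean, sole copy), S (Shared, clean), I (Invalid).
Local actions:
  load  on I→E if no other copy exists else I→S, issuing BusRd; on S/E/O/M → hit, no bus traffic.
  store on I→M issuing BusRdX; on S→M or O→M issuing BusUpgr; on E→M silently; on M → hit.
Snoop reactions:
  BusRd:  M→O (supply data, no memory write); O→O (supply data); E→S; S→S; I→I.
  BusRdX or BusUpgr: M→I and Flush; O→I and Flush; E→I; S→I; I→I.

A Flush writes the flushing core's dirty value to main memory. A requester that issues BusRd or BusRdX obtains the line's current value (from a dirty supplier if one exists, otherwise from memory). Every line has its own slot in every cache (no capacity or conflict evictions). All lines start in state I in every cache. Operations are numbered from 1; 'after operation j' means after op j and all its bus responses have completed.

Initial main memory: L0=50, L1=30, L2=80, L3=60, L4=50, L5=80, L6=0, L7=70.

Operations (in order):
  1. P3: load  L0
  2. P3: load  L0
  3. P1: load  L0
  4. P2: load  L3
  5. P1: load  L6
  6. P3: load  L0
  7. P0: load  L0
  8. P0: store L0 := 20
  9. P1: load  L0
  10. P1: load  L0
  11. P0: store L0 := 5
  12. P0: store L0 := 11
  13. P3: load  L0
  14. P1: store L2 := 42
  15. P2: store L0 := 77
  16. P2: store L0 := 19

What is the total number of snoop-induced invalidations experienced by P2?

  op1 P3: load  L0 → I/I/I/E on L0; bus BusRd; mem=50
  op2 P3: load  L0 → I/I/I/E on L0; bus (none); mem=50
  op3 P1: load  L0 → I/S/I/S on L0; bus BusRd; mem=50
  op4 P2: load  L3 → I/I/E/I on L3; bus BusRd; mem=60
  op5 P1: load  L6 → I/E/I/I on L6; bus BusRd; mem=0
  op6 P3: load  L0 → I/S/I/S on L0; bus (none); mem=50
  op7 P0: load  L0 → S/S/I/S on L0; bus BusRd; mem=50
  op8 P0: store L0 := 20 → M/I/I/I on L0; bus BusUpgr; mem=50
  op9 P1: load  L0 → O/S/I/I on L0; bus BusRd; mem=50
  op10 P1: load  L0 → O/S/I/I on L0; bus (none); mem=50
  op11 P0: store L0 := 5 → M/I/I/I on L0; bus BusUpgr; mem=50
  op12 P0: store L0 := 11 → M/I/I/I on L0; bus (none); mem=50
  op13 P3: load  L0 → O/I/I/S on L0; bus BusRd; mem=50
  op14 P1: store L2 := 42 → I/M/I/I on L2; bus BusRdX; mem=80
  op15 P2: store L0 := 77 → I/I/M/I on L0; bus BusRdX Flush; mem=11
  op16 P2: store L0 := 19 → I/I/M/I on L0; bus (none); mem=11

invalidations = 0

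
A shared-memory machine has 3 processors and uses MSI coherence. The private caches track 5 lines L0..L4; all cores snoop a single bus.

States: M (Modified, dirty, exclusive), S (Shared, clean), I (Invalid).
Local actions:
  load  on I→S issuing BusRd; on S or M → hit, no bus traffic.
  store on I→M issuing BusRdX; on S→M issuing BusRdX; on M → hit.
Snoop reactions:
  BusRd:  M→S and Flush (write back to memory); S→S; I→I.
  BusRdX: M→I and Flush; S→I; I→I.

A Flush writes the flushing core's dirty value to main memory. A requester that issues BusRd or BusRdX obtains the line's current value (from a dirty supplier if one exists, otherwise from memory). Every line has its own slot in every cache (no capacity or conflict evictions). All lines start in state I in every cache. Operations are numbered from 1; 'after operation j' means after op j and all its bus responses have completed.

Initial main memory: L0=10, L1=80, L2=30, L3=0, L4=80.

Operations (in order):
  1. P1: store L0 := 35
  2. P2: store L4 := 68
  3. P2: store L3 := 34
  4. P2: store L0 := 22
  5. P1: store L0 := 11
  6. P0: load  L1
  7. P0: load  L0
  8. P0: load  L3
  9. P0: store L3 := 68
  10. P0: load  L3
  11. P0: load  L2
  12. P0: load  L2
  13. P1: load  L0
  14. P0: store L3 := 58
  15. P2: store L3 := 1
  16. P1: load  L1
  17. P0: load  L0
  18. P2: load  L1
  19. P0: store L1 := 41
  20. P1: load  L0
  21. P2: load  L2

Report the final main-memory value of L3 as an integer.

memory[L3] = 58

[1] P1: store L0 := 35 | P0:I, P1:M(35), P2:I | bus: BusRdX
[2] P2: store L4 := 68 | P0:I, P1:I, P2:M(68) | bus: BusRdX
[3] P2: store L3 := 34 | P0:I, P1:I, P2:M(34) | bus: BusRdX
[4] P2: store L0 := 22 | P0:I, P1:I, P2:M(22) | bus: BusRdX,Flush
[5] P1: store L0 := 11 | P0:I, P1:M(11), P2:I | bus: BusRdX,Flush
[6] P0: load  L1 | P0:S(80), P1:I, P2:I | bus: BusRd
[7] P0: load  L0 | P0:S(11), P1:S(11), P2:I | bus: BusRd,Flush
[8] P0: load  L3 | P0:S(34), P1:I, P2:S(34) | bus: BusRd,Flush
[9] P0: store L3 := 68 | P0:M(68), P1:I, P2:I | bus: BusRdX
[10] P0: load  L3 | P0:M(68), P1:I, P2:I | bus: none
[11] P0: load  L2 | P0:S(30), P1:I, P2:I | bus: BusRd
[12] P0: load  L2 | P0:S(30), P1:I, P2:I | bus: none
[13] P1: load  L0 | P0:S(11), P1:S(11), P2:I | bus: none
[14] P0: store L3 := 58 | P0:M(58), P1:I, P2:I | bus: none
[15] P2: store L3 := 1 | P0:I, P1:I, P2:M(1) | bus: BusRdX,Flush
[16] P1: load  L1 | P0:S(80), P1:S(80), P2:I | bus: BusRd
[17] P0: load  L0 | P0:S(11), P1:S(11), P2:I | bus: none
[18] P2: load  L1 | P0:S(80), P1:S(80), P2:S(80) | bus: BusRd
[19] P0: store L1 := 41 | P0:M(41), P1:I, P2:I | bus: BusRdX
[20] P1: load  L0 | P0:S(11), P1:S(11), P2:I | bus: none
[21] P2: load  L2 | P0:S(30), P1:I, P2:S(30) | bus: BusRd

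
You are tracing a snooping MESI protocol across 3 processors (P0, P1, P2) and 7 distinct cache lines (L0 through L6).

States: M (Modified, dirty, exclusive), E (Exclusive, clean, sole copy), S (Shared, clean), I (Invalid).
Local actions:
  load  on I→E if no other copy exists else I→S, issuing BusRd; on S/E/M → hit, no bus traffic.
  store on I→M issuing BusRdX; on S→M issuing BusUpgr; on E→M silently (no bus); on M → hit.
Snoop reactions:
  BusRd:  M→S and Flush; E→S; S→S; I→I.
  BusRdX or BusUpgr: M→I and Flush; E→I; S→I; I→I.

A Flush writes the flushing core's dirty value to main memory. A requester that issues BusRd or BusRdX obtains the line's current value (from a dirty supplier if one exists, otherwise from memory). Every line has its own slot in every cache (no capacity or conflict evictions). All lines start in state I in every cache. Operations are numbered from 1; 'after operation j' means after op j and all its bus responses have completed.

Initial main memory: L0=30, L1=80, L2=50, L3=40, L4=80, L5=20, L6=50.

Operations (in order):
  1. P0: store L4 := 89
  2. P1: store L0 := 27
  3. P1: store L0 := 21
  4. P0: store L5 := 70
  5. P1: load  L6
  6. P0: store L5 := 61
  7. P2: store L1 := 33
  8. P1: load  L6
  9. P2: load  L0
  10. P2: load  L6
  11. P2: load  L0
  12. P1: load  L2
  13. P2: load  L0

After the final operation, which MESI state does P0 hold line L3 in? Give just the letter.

step 1: P0: store L4 := 89  ⟶  MII  (L4)  txn=BusRdX  M[L4]=80
step 2: P1: store L0 := 27  ⟶  IMI  (L0)  txn=BusRdX  M[L0]=30
step 3: P1: store L0 := 21  ⟶  IMI  (L0)  txn=∅  M[L0]=30
step 4: P0: store L5 := 70  ⟶  MII  (L5)  txn=BusRdX  M[L5]=20
step 5: P1: load  L6  ⟶  IEI  (L6)  txn=BusRd  M[L6]=50
step 6: P0: store L5 := 61  ⟶  MII  (L5)  txn=∅  M[L5]=20
step 7: P2: store L1 := 33  ⟶  IIM  (L1)  txn=BusRdX  M[L1]=80
step 8: P1: load  L6  ⟶  IEI  (L6)  txn=∅  M[L6]=50
step 9: P2: load  L0  ⟶  ISS  (L0)  txn=BusRd+Flush  M[L0]=21
step 10: P2: load  L6  ⟶  ISS  (L6)  txn=BusRd  M[L6]=50
step 11: P2: load  L0  ⟶  ISS  (L0)  txn=∅  M[L0]=21
step 12: P1: load  L2  ⟶  IEI  (L2)  txn=BusRd  M[L2]=50
step 13: P2: load  L0  ⟶  ISS  (L0)  txn=∅  M[L0]=21

state = I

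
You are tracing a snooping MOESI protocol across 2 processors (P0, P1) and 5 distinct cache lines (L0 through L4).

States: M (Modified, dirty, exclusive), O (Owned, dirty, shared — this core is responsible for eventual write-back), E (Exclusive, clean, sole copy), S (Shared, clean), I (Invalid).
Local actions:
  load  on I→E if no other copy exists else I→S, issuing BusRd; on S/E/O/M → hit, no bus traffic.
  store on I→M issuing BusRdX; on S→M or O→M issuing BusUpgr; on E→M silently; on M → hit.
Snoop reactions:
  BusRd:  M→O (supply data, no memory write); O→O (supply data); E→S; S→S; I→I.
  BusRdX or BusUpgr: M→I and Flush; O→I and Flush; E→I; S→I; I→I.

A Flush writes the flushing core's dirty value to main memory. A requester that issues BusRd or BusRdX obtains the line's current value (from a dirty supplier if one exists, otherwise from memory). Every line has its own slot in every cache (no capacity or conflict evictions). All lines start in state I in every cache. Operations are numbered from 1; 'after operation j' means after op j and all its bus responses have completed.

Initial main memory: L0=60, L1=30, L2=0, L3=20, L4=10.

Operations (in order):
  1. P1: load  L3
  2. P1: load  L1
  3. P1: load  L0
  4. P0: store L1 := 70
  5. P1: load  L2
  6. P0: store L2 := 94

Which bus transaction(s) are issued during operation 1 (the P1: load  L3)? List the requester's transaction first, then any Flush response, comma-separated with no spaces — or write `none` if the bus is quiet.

bus = BusRd

[1] P1: load  L3 | P0:I, P1:E(20) | bus: BusRd
[2] P1: load  L1 | P0:I, P1:E(30) | bus: BusRd
[3] P1: load  L0 | P0:I, P1:E(60) | bus: BusRd
[4] P0: store L1 := 70 | P0:M(70), P1:I | bus: BusRdX
[5] P1: load  L2 | P0:I, P1:E(0) | bus: BusRd
[6] P0: store L2 := 94 | P0:M(94), P1:I | bus: BusRdX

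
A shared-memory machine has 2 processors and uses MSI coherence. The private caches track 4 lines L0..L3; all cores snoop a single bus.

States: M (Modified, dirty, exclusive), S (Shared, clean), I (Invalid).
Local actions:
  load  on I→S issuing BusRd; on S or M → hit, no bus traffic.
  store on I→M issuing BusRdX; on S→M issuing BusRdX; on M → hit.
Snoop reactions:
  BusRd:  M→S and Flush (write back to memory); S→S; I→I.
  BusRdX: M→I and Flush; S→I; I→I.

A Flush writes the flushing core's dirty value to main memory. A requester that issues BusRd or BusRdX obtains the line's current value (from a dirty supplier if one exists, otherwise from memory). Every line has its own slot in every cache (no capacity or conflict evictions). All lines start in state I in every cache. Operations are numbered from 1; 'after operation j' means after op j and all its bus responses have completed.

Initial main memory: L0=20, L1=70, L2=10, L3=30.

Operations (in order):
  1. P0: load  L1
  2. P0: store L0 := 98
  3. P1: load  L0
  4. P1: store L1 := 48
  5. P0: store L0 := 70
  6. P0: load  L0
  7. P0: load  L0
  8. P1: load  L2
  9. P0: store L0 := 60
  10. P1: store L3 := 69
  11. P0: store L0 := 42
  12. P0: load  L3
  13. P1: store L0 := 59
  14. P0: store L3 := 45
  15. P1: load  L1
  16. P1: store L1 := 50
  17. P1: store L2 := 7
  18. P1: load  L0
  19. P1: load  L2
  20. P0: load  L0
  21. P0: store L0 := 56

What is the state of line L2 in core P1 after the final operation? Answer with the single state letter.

state = M

1. P0: load  L1  bus=[BusRd]  L1: P0=S P1=I  mem[L1]=70
2. P0: store L0 := 98  bus=[BusRdX]  L0: P0=M P1=I  mem[L0]=20
3. P1: load  L0  bus=[BusRd,Flush]  L0: P0=S P1=S  mem[L0]=98
4. P1: store L1 := 48  bus=[BusRdX]  L1: P0=I P1=M  mem[L1]=70
5. P0: store L0 := 70  bus=[BusRdX]  L0: P0=M P1=I  mem[L0]=98
6. P0: load  L0  bus=[-]  L0: P0=M P1=I  mem[L0]=98
7. P0: load  L0  bus=[-]  L0: P0=M P1=I  mem[L0]=98
8. P1: load  L2  bus=[BusRd]  L2: P0=I P1=S  mem[L2]=10
9. P0: store L0 := 60  bus=[-]  L0: P0=M P1=I  mem[L0]=98
10. P1: store L3 := 69  bus=[BusRdX]  L3: P0=I P1=M  mem[L3]=30
11. P0: store L0 := 42  bus=[-]  L0: P0=M P1=I  mem[L0]=98
12. P0: load  L3  bus=[BusRd,Flush]  L3: P0=S P1=S  mem[L3]=69
13. P1: store L0 := 59  bus=[BusRdX,Flush]  L0: P0=I P1=M  mem[L0]=42
14. P0: store L3 := 45  bus=[BusRdX]  L3: P0=M P1=I  mem[L3]=69
15. P1: load  L1  bus=[-]  L1: P0=I P1=M  mem[L1]=70
16. P1: store L1 := 50  bus=[-]  L1: P0=I P1=M  mem[L1]=70
17. P1: store L2 := 7  bus=[BusRdX]  L2: P0=I P1=M  mem[L2]=10
18. P1: load  L0  bus=[-]  L0: P0=I P1=M  mem[L0]=42
19. P1: load  L2  bus=[-]  L2: P0=I P1=M  mem[L2]=10
20. P0: load  L0  bus=[BusRd,Flush]  L0: P0=S P1=S  mem[L0]=59
21. P0: store L0 := 56  bus=[BusRdX]  L0: P0=M P1=I  mem[L0]=59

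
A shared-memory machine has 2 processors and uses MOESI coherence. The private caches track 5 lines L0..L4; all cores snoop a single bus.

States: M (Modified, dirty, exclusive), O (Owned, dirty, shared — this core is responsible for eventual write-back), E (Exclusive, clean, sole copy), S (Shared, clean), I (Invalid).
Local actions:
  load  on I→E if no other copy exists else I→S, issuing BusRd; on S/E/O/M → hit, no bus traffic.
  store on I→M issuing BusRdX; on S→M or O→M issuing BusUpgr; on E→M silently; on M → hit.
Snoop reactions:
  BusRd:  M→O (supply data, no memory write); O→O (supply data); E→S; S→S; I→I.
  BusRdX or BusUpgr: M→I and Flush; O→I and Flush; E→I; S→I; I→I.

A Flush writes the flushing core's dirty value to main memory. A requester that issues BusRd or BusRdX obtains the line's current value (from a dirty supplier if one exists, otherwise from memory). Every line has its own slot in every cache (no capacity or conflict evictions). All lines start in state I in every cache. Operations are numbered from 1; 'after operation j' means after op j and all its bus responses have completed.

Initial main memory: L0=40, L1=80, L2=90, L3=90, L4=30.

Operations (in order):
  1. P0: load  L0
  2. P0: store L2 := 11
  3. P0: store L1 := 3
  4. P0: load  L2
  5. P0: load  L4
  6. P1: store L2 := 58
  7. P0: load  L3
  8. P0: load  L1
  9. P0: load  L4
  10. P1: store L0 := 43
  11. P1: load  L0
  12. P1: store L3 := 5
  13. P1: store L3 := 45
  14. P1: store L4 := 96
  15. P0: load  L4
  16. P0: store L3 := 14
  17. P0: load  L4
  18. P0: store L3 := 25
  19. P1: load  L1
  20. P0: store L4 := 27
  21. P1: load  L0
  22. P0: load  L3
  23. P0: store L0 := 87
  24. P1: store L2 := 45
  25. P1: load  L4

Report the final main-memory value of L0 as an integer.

memory[L0] = 43

step 1: P0: load  L0  ⟶  EI  (L0)  txn=BusRd  M[L0]=40
step 2: P0: store L2 := 11  ⟶  MI  (L2)  txn=BusRdX  M[L2]=90
step 3: P0: store L1 := 3  ⟶  MI  (L1)  txn=BusRdX  M[L1]=80
step 4: P0: load  L2  ⟶  MI  (L2)  txn=∅  M[L2]=90
step 5: P0: load  L4  ⟶  EI  (L4)  txn=BusRd  M[L4]=30
step 6: P1: store L2 := 58  ⟶  IM  (L2)  txn=BusRdX+Flush  M[L2]=11
step 7: P0: load  L3  ⟶  EI  (L3)  txn=BusRd  M[L3]=90
step 8: P0: load  L1  ⟶  MI  (L1)  txn=∅  M[L1]=80
step 9: P0: load  L4  ⟶  EI  (L4)  txn=∅  M[L4]=30
step 10: P1: store L0 := 43  ⟶  IM  (L0)  txn=BusRdX  M[L0]=40
step 11: P1: load  L0  ⟶  IM  (L0)  txn=∅  M[L0]=40
step 12: P1: store L3 := 5  ⟶  IM  (L3)  txn=BusRdX  M[L3]=90
step 13: P1: store L3 := 45  ⟶  IM  (L3)  txn=∅  M[L3]=90
step 14: P1: store L4 := 96  ⟶  IM  (L4)  txn=BusRdX  M[L4]=30
step 15: P0: load  L4  ⟶  SO  (L4)  txn=BusRd  M[L4]=30
step 16: P0: store L3 := 14  ⟶  MI  (L3)  txn=BusRdX+Flush  M[L3]=45
step 17: P0: load  L4  ⟶  SO  (L4)  txn=∅  M[L4]=30
step 18: P0: store L3 := 25  ⟶  MI  (L3)  txn=∅  M[L3]=45
step 19: P1: load  L1  ⟶  OS  (L1)  txn=BusRd  M[L1]=80
step 20: P0: store L4 := 27  ⟶  MI  (L4)  txn=BusUpgr+Flush  M[L4]=96
step 21: P1: load  L0  ⟶  IM  (L0)  txn=∅  M[L0]=40
step 22: P0: load  L3  ⟶  MI  (L3)  txn=∅  M[L3]=45
step 23: P0: store L0 := 87  ⟶  MI  (L0)  txn=BusRdX+Flush  M[L0]=43
step 24: P1: store L2 := 45  ⟶  IM  (L2)  txn=∅  M[L2]=11
step 25: P1: load  L4  ⟶  OS  (L4)  txn=BusRd  M[L4]=96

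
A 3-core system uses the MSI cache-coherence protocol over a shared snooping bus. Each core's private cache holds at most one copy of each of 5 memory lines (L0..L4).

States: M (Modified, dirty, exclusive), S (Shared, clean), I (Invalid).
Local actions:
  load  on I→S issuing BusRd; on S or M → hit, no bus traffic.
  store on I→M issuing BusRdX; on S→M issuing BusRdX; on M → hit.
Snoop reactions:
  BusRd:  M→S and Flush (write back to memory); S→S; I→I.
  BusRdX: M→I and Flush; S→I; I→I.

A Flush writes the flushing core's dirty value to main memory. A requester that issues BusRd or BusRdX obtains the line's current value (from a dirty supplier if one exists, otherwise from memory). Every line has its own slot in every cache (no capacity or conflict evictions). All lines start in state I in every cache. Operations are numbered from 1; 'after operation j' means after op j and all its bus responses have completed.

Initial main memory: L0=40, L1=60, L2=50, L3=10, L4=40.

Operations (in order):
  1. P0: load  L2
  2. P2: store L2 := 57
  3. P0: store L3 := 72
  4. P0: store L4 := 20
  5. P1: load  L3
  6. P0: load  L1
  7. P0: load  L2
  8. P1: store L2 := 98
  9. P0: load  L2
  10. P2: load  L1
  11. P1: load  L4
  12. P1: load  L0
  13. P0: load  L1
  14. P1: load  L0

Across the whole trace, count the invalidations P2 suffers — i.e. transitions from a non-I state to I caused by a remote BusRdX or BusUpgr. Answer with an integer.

invalidations = 1

  op1 P0: load  L2 → S/I/I on L2; bus BusRd; mem=50
  op2 P2: store L2 := 57 → I/I/M on L2; bus BusRdX; mem=50
  op3 P0: store L3 := 72 → M/I/I on L3; bus BusRdX; mem=10
  op4 P0: store L4 := 20 → M/I/I on L4; bus BusRdX; mem=40
  op5 P1: load  L3 → S/S/I on L3; bus BusRd Flush; mem=72
  op6 P0: load  L1 → S/I/I on L1; bus BusRd; mem=60
  op7 P0: load  L2 → S/I/S on L2; bus BusRd Flush; mem=57
  op8 P1: store L2 := 98 → I/M/I on L2; bus BusRdX; mem=57
  op9 P0: load  L2 → S/S/I on L2; bus BusRd Flush; mem=98
  op10 P2: load  L1 → S/I/S on L1; bus BusRd; mem=60
  op11 P1: load  L4 → S/S/I on L4; bus BusRd Flush; mem=20
  op12 P1: load  L0 → I/S/I on L0; bus BusRd; mem=40
  op13 P0: load  L1 → S/I/S on L1; bus (none); mem=60
  op14 P1: load  L0 → I/S/I on L0; bus (none); mem=40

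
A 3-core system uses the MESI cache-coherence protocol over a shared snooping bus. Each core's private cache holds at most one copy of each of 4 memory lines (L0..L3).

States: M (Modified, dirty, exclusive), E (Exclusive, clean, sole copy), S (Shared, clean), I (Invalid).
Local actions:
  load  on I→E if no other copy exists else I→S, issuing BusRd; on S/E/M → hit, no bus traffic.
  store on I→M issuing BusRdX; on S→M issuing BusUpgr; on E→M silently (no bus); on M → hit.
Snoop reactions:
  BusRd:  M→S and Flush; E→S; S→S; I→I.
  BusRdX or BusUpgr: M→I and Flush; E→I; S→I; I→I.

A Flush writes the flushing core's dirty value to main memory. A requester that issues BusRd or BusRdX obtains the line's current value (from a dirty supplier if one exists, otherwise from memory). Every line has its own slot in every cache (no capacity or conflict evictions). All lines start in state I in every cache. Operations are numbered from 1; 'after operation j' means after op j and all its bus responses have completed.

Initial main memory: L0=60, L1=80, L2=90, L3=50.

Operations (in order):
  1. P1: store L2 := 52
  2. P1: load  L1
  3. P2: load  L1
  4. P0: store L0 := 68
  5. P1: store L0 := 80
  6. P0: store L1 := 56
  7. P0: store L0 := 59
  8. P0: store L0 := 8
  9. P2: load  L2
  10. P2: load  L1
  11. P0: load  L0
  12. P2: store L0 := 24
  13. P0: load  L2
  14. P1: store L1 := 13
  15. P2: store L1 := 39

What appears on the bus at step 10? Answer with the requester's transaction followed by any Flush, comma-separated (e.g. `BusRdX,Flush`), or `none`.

bus = BusRd,Flush

[1] P1: store L2 := 52 | P0:I, P1:M(52), P2:I | bus: BusRdX
[2] P1: load  L1 | P0:I, P1:E(80), P2:I | bus: BusRd
[3] P2: load  L1 | P0:I, P1:S(80), P2:S(80) | bus: BusRd
[4] P0: store L0 := 68 | P0:M(68), P1:I, P2:I | bus: BusRdX
[5] P1: store L0 := 80 | P0:I, P1:M(80), P2:I | bus: BusRdX,Flush
[6] P0: store L1 := 56 | P0:M(56), P1:I, P2:I | bus: BusRdX
[7] P0: store L0 := 59 | P0:M(59), P1:I, P2:I | bus: BusRdX,Flush
[8] P0: store L0 := 8 | P0:M(8), P1:I, P2:I | bus: none
[9] P2: load  L2 | P0:I, P1:S(52), P2:S(52) | bus: BusRd,Flush
[10] P2: load  L1 | P0:S(56), P1:I, P2:S(56) | bus: BusRd,Flush
[11] P0: load  L0 | P0:M(8), P1:I, P2:I | bus: none
[12] P2: store L0 := 24 | P0:I, P1:I, P2:M(24) | bus: BusRdX,Flush
[13] P0: load  L2 | P0:S(52), P1:S(52), P2:S(52) | bus: BusRd
[14] P1: store L1 := 13 | P0:I, P1:M(13), P2:I | bus: BusRdX
[15] P2: store L1 := 39 | P0:I, P1:I, P2:M(39) | bus: BusRdX,Flush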